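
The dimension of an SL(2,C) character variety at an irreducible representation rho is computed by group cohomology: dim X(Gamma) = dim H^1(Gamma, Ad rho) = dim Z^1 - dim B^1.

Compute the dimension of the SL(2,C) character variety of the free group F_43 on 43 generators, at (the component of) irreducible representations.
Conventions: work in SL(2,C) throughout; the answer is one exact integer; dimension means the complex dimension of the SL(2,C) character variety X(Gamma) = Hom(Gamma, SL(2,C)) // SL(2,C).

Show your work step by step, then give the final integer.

Here Gamma is free of rank 43 — no relator constrains a cocycle.
So Z^1 = (sl_2)^43 in full: dim Z^1 = 129.
Irreducibility makes the coboundary map sl_2 -> Z^1 injective (trivial centralizer), so dim B^1 = 3.
dim H^1 = 129 - 3 = 126, which is dim X.

126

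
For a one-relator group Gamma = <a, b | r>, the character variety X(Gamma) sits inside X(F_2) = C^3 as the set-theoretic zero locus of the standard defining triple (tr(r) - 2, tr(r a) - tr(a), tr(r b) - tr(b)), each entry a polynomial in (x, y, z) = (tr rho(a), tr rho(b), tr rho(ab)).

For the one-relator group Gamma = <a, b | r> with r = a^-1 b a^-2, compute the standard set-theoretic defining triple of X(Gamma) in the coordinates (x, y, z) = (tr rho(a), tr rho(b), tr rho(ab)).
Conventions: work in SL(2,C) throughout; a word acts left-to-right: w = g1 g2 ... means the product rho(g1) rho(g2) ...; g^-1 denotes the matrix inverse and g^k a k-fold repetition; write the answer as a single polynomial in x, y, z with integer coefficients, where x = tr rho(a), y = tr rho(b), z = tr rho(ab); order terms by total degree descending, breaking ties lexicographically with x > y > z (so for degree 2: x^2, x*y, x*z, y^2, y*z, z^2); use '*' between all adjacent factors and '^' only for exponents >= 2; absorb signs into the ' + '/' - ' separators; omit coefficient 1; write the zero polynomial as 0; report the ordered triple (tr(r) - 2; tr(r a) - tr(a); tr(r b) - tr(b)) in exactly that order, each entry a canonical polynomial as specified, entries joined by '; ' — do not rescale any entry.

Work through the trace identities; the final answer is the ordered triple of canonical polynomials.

trace(b a^-1) = trace(b)*trace(a) - trace(b a) = x*y - z
trace(a^-1 b a^-1) = trace(b a^-1)*trace(a) - trace(b) = x^2*y - x*z - y
trace(a^-1 b a^-2) = trace(a^-1 b a^-1)*trace(a) - trace(a^-1 b) = x^3*y - x^2*z - 2*x*y + z
trace(b^2) = trace(b)*trace(b) - trace(1)  (reduce the b square) = y^2 - 2
trace(b^2 a) = trace(b)*trace(a b) - trace(a)  (reduce the b square) = y*z - x
trace(b^2 a^-1) = trace(b^2)*trace(a) - trace(b^2 a)  (eliminate a^-1) = x*y^2 - y*z - x
trace(b a^-2 b) = trace(b^2 a^-1)*trace(a) - trace(b^2)  (eliminate a^-1) = x^2*y^2 - x*y*z - x^2 - y^2 + 2
trace(b a b a) = trace(a b)*trace(a b) - trace(1)  (split on a) = z^2 - 2
trace(b a b a^-1) = trace(b a b)*trace(a) - trace(b a b a)  (eliminate a^-1) = x*y*z - x^2 - z^2 + 2
trace(b a^-2 b a) = trace(b a b a^-1)*trace(a) - trace(b a b)  (eliminate a^-1) = x^2*y*z - x^3 - x*z^2 - y*z + 3*x
trace(a^-1 b a^-2 b) = trace(b a^-2 b)*trace(a) - trace(b a^-2 b a)  (eliminate a^-1) = x^3*y^2 - 2*x^2*y*z - x*y^2 + x*z^2 + y*z - x
assemble the triple (trace(r) - 2; trace(r a) - x; trace(r b) - y)

x^3*y - x^2*z - 2*x*y + z - 2; x^2*y - x*z - x - y; x^3*y^2 - 2*x^2*y*z - x*y^2 + x*z^2 + y*z - x - y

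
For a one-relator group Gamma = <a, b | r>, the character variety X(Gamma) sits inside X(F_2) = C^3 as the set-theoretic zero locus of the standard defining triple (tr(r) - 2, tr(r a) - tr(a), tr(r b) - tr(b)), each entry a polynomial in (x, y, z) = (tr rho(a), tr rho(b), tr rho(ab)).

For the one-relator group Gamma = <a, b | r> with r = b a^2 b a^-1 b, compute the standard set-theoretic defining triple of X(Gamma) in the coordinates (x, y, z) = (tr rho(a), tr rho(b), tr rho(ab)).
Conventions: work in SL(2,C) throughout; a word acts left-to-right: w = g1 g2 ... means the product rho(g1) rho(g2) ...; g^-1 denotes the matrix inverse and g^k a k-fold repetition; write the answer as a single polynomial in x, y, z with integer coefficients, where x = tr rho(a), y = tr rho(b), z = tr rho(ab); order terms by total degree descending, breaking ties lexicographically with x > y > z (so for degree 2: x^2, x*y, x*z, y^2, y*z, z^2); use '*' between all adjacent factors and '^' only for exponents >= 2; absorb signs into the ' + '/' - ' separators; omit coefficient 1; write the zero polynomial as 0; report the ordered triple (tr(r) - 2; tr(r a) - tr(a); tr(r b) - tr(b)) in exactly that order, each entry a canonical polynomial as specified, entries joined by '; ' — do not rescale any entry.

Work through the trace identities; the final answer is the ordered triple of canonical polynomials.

x^2*y^2*z - x^3*y - x*y^3 - x*y*z^2 + y^2*z + 3*x*y - z - 2; x^2*y*z^2 - x^3*z - x*y^2*z - x*z^3 + y*z^2 + 3*x*z - x - y; x^2*y^3*z - x^3*y^2 - x*y^4 - x*y^2*z^2 - x^2*y*z + y^3*z + x^3 + 4*x*y^2 + x*z^2 - 2*y*z - 3*x - y

so tr(a^2 b) = tr(a)*tr(b a) - tr(b)   [square of a] = x*z - y
tr(a^2) = tr(a)*tr(a) - tr(1)   [square of a] = x^2 - 2
so tr(a^2 b^2) = tr(b)*tr(a^2 b) - tr(a^2)   [square of b] = x*y*z - x^2 - y^2 + 2
tr(b^2 a^2 b) = tr(b)*tr(a^2 b^2) - tr(a^2 b)   [square of b] = x*y^2*z - x^2*y - y^3 - x*z + 3*y
tr(a b a b) = tr(b a)*tr(b a) - tr(1)   [split at a repeated b] = z^2 - 2
so tr(b a b^2 a) = tr(b)*tr(a b a b) - tr(a b a)   [square of b] = y*z^2 - x*z - y
so tr(b a b) = tr(b)*tr(a b) - tr(a)   [square of b] = y*z - x
so tr(b a b^2) = tr(b)*tr(b a b) - tr(b a)   [square of b] = y^2*z - x*y - z
tr(b^2 a^2 b a) = tr(a)*tr(b a b^2 a) - tr(b a b^2)   [square of a] = x*y*z^2 - x^2*z - y^2*z + z
tr(b a^2 b a^-1 b) = tr(b^2 a^2 b)*tr(a) - tr(b^2 a^2 b a)   [inverse elimination on a] = x^2*y^2*z - x^3*y - x*y^3 - x*y*z^2 + y^2*z + 3*x*y - z
so tr(a b a^2 b) = tr(a)*tr(b a b a) - tr(b a b)   [square of a] = x*z^2 - y*z - x
reduce: tr(a b a^2) = tr(a)*tr(a b a) - tr(a b)   [square of a] = x^2*z - x*y - z
tr(b a b a^2 b) = tr(b)*tr(a b a^2 b) - tr(a b a^2)   [square of b] = x*y*z^2 - x^2*z - y^2*z + z
tr(b a b a b a) = tr(a b)*tr(a b a b) - tr(a^-1 b^-1)   [split at a repeated a] = z^3 - 3*z
tr(b a b a^2 b a) = tr(a)*tr(b a b a b a) - tr(b a b a b)   [square of a] = x*z^3 - y*z^2 - 2*x*z + y
tr(b a^2 b a^-1 b a) = tr(b a b a^2 b)*tr(a) - tr(b a b a^2 b a)   [inverse elimination on a] = x^2*y*z^2 - x^3*z - x*y^2*z - x*z^3 + y*z^2 + 3*x*z - y
tr(b^3 a^2 b) = tr(b)*tr(b a^2 b^2) - tr(b a^2 b)   [square of b] = x*y^3*z - x^2*y^2 - y^4 - 2*x*y*z + x^2 + 4*y^2 - 2
reduce: tr(b^3 a^2 b a) = tr(b)*tr(a^2 b a b^2) - tr(a^2 b a b)   [square of b] = x*y^2*z^2 - x^2*y*z - y^3*z - x*z^2 + 2*y*z + x
reduce: tr(b a^2 b a^-1 b^2) = tr(b^3 a^2 b)*tr(a) - tr(b^3 a^2 b a)   [inverse elimination on a] = x^2*y^3*z - x^3*y^2 - x*y^4 - x*y^2*z^2 - x^2*y*z + y^3*z + x^3 + 4*x*y^2 + x*z^2 - 2*y*z - 3*x
assemble the triple (tr(r) - 2; tr(r a) - x; tr(r b) - y)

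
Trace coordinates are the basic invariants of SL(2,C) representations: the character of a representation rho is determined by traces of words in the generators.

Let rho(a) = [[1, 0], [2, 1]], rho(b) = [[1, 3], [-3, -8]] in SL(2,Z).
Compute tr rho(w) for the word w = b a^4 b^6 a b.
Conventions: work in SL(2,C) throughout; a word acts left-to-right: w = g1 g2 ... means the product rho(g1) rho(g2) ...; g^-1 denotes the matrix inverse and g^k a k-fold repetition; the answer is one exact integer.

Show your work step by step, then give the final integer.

-1332595

rho(b) = [[1, 3], [-3, -8]]
... * rho(a) = [[1, 0], [2, 1]]  ->  [[7, 3], [-19, -8]]
... * rho(a) = [[1, 0], [2, 1]]  ->  [[13, 3], [-35, -8]]
... * rho(a) = [[1, 0], [2, 1]]  ->  [[19, 3], [-51, -8]]
... * rho(a) = [[1, 0], [2, 1]]  ->  [[25, 3], [-67, -8]]
... * rho(b) = [[1, 3], [-3, -8]]  ->  [[16, 51], [-43, -137]]
... * rho(b) = [[1, 3], [-3, -8]]  ->  [[-137, -360], [368, 967]]
... * rho(b) = [[1, 3], [-3, -8]]  ->  [[943, 2469], [-2533, -6632]]
... * rho(b) = [[1, 3], [-3, -8]]  ->  [[-6464, -16923], [17363, 45457]]
... * rho(b) = [[1, 3], [-3, -8]]  ->  [[44305, 115992], [-119008, -311567]]
... * rho(b) = [[1, 3], [-3, -8]]  ->  [[-303671, -795021], [815693, 2135512]]
... * rho(a) = [[1, 0], [2, 1]]  ->  [[-1893713, -795021], [5086717, 2135512]]
... * rho(b) = [[1, 3], [-3, -8]]  ->  [[491350, 679029], [-1319819, -1823945]]
tr = 491350 + -1823945 = -1332595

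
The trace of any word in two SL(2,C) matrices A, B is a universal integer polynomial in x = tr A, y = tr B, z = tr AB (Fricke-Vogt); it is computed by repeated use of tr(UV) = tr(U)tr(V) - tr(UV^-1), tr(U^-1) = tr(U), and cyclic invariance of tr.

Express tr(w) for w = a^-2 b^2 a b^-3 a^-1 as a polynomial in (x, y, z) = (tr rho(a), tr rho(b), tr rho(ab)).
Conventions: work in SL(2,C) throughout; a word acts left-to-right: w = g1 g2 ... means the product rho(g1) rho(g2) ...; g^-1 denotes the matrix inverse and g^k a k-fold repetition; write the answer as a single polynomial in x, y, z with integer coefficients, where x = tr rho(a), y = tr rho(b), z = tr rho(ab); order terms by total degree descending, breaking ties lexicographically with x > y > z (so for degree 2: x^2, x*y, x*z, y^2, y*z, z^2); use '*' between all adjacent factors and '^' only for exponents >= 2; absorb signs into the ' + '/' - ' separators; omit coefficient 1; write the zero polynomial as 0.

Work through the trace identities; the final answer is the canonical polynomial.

-x^3*y^4*z + x^4*y^3 + x^2*y^5 + x^2*y^3*z^2 + x^3*y^2*z + x*y^4*z - x^4*y - 6*x^2*y^3 - x^2*y*z^2 - y^5 - y^3*z^2 - x*y^2*z + 5*x^2*y + 5*y^3 + y*z^2 + x*z - 5*y

trace(b^2) = trace(b) trace(b) - trace(1) = y^2 - 2
trace(b a b) = trace(b) trace(a b) - trace(a) = y*z - x
use: trace(b^2 a b) = trace(b) trace(b a b) - trace(b a) = y^2*z - x*y - z
trace(a b a b) = trace(b a) trace(b a) - trace(1)   [split at repeated b] = z^2 - 2
apply: trace(a b a) = trace(a) trace(b a) - trace(b) = x*z - y
trace(b^2 a b a) = trace(b) trace(a b a b) - trace(a b a) = y*z^2 - x*z - y
apply: trace(a^-1 b^2 a b) = trace(b^2 a b) trace(a) - trace(b^2 a b a) = x*y^2*z - x^2*y - y*z^2 + y
apply: trace(a^-1 b^2 a b^-1) = trace(a^-1 b^2 a) trace(b) - trace(a^-1 b^2 a b) = -x*y^2*z + x^2*y + y^3 + y*z^2 - 3*y
use: trace(a^-1 b^2 a b^-1 a^-1) = trace(a^-1 b^2 a b^-1) trace(a) - trace(a^-1 b^2 a b^-1 a) = -x^2*y^2*z + x^3*y + x*y^3 + x*y*z^2 - 3*x*y - z
apply: trace(a^-3 b^2 a b^-1) = trace(a^-1 b^2 a b^-1 a^-1) trace(a) - trace(a^-1 b^2 a b^-1) = -x^3*y^2*z + x^4*y + x^2*y^3 + x^2*y*z^2 + x*y^2*z - 4*x^2*y - y^3 - y*z^2 - x*z + 3*y
apply: trace(b^2 a^-1) = trace(b^2) trace(a) - trace(b^2 a) = x*y^2 - y*z - x
apply: trace(a^-2 b^2) = trace(b^2 a^-1) trace(a) - trace(b^2) = x^2*y^2 - x*y*z - x^2 - y^2 + 2
apply: trace(b^-2 a^-3 b^2 a) = trace(a^-3 b^2 a b^-1) trace(b) - trace(a^-3 b^2 a) = -x^3*y^3*z + x^4*y^2 + x^2*y^4 + x^2*y^2*z^2 + x*y^3*z - 5*x^2*y^2 - y^4 - y^2*z^2 + x^2 + 4*y^2 - 2
apply: trace(a^-2 b^2 a b^-3 a^-1) = trace(b^-2 a^-3 b^2 a) trace(b) - trace(b^-2 a^-3 b^2 a b) = -x^3*y^4*z + x^4*y^3 + x^2*y^5 + x^2*y^3*z^2 + x^3*y^2*z + x*y^4*z - x^4*y - 6*x^2*y^3 - x^2*y*z^2 - y^5 - y^3*z^2 - x*y^2*z + 5*x^2*y + 5*y^3 + y*z^2 + x*z - 5*y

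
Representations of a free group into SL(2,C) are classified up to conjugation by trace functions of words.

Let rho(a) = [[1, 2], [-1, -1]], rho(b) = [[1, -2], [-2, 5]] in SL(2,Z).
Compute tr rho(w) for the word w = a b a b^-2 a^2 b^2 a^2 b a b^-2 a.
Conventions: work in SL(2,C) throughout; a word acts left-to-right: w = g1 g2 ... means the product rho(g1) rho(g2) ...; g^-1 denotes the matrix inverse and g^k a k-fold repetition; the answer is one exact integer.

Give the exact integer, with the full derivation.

70

rho(a) = [[1, 2], [-1, -1]]
... * rho(b) = [[1, -2], [-2, 5]]  ->  [[-3, 8], [1, -3]]
... * rho(a) = [[1, 2], [-1, -1]]  ->  [[-11, -14], [4, 5]]
... * rho(b^-1) = [[5, 2], [2, 1]]  ->  [[-83, -36], [30, 13]]
... * rho(b^-1) = [[5, 2], [2, 1]]  ->  [[-487, -202], [176, 73]]
... * rho(a) = [[1, 2], [-1, -1]]  ->  [[-285, -772], [103, 279]]
... * rho(a) = [[1, 2], [-1, -1]]  ->  [[487, 202], [-176, -73]]
... * rho(b) = [[1, -2], [-2, 5]]  ->  [[83, 36], [-30, -13]]
... * rho(b) = [[1, -2], [-2, 5]]  ->  [[11, 14], [-4, -5]]
... * rho(a) = [[1, 2], [-1, -1]]  ->  [[-3, 8], [1, -3]]
... * rho(a) = [[1, 2], [-1, -1]]  ->  [[-11, -14], [4, 5]]
... * rho(b) = [[1, -2], [-2, 5]]  ->  [[17, -48], [-6, 17]]
... * rho(a) = [[1, 2], [-1, -1]]  ->  [[65, 82], [-23, -29]]
... * rho(b^-1) = [[5, 2], [2, 1]]  ->  [[489, 212], [-173, -75]]
... * rho(b^-1) = [[5, 2], [2, 1]]  ->  [[2869, 1190], [-1015, -421]]
... * rho(a) = [[1, 2], [-1, -1]]  ->  [[1679, 4548], [-594, -1609]]
tr = 1679 + -1609 = 70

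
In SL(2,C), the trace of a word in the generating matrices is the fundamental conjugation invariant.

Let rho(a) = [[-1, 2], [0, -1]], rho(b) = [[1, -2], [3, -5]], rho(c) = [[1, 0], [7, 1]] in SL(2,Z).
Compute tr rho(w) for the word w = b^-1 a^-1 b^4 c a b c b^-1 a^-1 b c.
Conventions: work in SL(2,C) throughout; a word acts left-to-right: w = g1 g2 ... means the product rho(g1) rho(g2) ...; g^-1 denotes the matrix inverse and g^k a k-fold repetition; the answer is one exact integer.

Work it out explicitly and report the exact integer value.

rho(b^-1) = [[-5, 2], [-3, 1]]
... * rho(a^-1) = [[-1, -2], [0, -1]]  ->  [[5, 8], [3, 5]]
... * rho(b) = [[1, -2], [3, -5]]  ->  [[29, -50], [18, -31]]
... * rho(b) = [[1, -2], [3, -5]]  ->  [[-121, 192], [-75, 119]]
... * rho(b) = [[1, -2], [3, -5]]  ->  [[455, -718], [282, -445]]
... * rho(b) = [[1, -2], [3, -5]]  ->  [[-1699, 2680], [-1053, 1661]]
... * rho(c) = [[1, 0], [7, 1]]  ->  [[17061, 2680], [10574, 1661]]
... * rho(a) = [[-1, 2], [0, -1]]  ->  [[-17061, 31442], [-10574, 19487]]
... * rho(b) = [[1, -2], [3, -5]]  ->  [[77265, -123088], [47887, -76287]]
... * rho(c) = [[1, 0], [7, 1]]  ->  [[-784351, -123088], [-486122, -76287]]
... * rho(b^-1) = [[-5, 2], [-3, 1]]  ->  [[4291019, -1691790], [2659471, -1048531]]
... * rho(a^-1) = [[-1, -2], [0, -1]]  ->  [[-4291019, -6890248], [-2659471, -4270411]]
... * rho(b) = [[1, -2], [3, -5]]  ->  [[-24961763, 43033278], [-15470704, 26670997]]
... * rho(c) = [[1, 0], [7, 1]]  ->  [[276271183, 43033278], [171226275, 26670997]]
tr = 276271183 + 26670997 = 302942180

302942180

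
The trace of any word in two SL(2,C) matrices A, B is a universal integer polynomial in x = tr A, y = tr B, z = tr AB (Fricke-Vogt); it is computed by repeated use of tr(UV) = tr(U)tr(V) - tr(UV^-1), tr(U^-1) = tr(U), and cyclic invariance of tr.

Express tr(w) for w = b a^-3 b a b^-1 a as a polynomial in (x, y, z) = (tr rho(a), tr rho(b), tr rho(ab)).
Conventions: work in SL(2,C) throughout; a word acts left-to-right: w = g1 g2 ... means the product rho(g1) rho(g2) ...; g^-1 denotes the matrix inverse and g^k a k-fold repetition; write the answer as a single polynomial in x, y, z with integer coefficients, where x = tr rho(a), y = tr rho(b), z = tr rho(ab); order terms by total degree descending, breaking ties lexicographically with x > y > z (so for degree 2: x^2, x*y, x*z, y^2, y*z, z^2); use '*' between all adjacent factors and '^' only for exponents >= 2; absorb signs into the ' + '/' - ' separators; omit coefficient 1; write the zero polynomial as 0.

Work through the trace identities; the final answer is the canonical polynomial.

x^4*y^2*z - x^5*y - x^3*y^3 - 2*x^3*y*z^2 + x^4*z - x^2*y^2*z + x^2*z^3 + 6*x^3*y + 2*x*y^3 + 3*x*y*z^2 - 5*x^2*z - y^2*z - z^3 - 7*x*y + 3*z

trace(a^2 b) = trace(a) * trace(b a) - trace(b)   [square of a] = x*z - y
trace(a^2) = trace(a) * trace(a) - trace(1)   [square of a] = x^2 - 2
trace(b a^2 b) = trace(b) * trace(a^2 b) - trace(a^2)   [square of b] = x*y*z - x^2 - y^2 + 2
trace(b a b a) = trace(b a) * trace(b a) - trace(1)   [split at a repeated b] = z^2 - 2
trace(b a b) = trace(b) * trace(a b) - trace(a)   [square of b] = y*z - x
trace(b a^2 b a) = trace(a) * trace(b a b a) - trace(b a b)   [square of a] = x*z^2 - y*z - x
trace(a b a^-1 b a) = trace(b a^2 b) * trace(a) - trace(b a^2 b a)   [inverse elimination on a] = x^2*y*z - x^3 - x*y^2 - x*z^2 + y*z + 3*x
trace(b a b a b) = trace(b) * trace(a b a b) - trace(a b a)   [square of b] = y*z^2 - x*z - y
trace(b a b a b a) = trace(b a b a) * trace(b a) - trace(a b)   [split at a repeated b] = z^3 - 3*z
trace(a b a^-1 b a b) = trace(b a b a b) * trace(a) - trace(b a b a b a)   [inverse elimination on a] = x*y*z^2 - x^2*z - z^3 - x*y + 3*z
trace(b a b^-1 a b a^-1) = trace(a b a^-1 b a) * trace(b) - trace(a b a^-1 b a b)   [inverse elimination on b] = x^2*y^2*z - x^3*y - x*y^3 - 2*x*y*z^2 + x^2*z + y^2*z + z^3 + 4*x*y - 3*z
trace(b a b^-1 a b) = trace(a b^2 a) * trace(b) - trace(a b^2 a b)   [inverse elimination on b] = x*y^2*z - x^2*y - y^3 - y*z^2 + x*z + 3*y
trace(b a b^-1 a b a^-2) = trace(b a b^-1 a b a^-1) * trace(a) - trace(b a b^-1 a b)   [inverse elimination on a] = x^3*y^2*z - x^4*y - x^2*y^3 - 2*x^2*y*z^2 + x^3*z + x*z^3 + 5*x^2*y + y^3 + y*z^2 - 4*x*z - 3*y
trace(b a^-3 b a b^-1 a) = trace(b a b^-1 a b a^-2) * trace(a) - trace(b a b^-1 a b a^-1)   [inverse elimination on a] = x^4*y^2*z - x^5*y - x^3*y^3 - 2*x^3*y*z^2 + x^4*z - x^2*y^2*z + x^2*z^3 + 6*x^3*y + 2*x*y^3 + 3*x*y*z^2 - 5*x^2*z - y^2*z - z^3 - 7*x*y + 3*z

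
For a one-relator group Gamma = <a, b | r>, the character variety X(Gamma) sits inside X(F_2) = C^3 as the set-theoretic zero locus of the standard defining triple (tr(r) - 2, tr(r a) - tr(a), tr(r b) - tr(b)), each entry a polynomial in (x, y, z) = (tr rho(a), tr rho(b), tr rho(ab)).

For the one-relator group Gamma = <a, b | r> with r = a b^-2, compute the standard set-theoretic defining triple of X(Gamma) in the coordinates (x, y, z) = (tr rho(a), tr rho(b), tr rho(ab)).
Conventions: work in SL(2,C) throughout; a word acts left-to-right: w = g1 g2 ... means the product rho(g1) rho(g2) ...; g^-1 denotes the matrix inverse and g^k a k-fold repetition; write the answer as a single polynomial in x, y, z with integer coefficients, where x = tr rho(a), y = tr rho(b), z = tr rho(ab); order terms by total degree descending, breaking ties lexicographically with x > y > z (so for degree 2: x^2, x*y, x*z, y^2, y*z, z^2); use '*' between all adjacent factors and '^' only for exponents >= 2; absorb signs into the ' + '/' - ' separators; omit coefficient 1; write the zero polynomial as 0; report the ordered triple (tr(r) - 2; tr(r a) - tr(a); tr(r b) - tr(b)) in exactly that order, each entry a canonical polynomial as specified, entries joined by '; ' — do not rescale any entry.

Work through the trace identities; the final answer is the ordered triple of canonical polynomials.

x*y^2 - y*z - x - 2; x^2*y^2 - x*y*z - x^2 - y^2 - x + 2; x*y - y - z

tr(a b^-1) = tr(a) * tr(b) - tr(a b) = x*y - z
tr(a b^-2) = tr(a b^-1) * tr(b) - tr(a) = x*y^2 - y*z - x
tr(a^2) = tr(a) * tr(a) - tr(1) = x^2 - 2
tr(a^2 b) = tr(a) * tr(b a) - tr(b) = x*z - y
tr(a^2 b^-1) = tr(a^2) * tr(b) - tr(a^2 b) = x^2*y - x*z - y
tr(a b^-2 a) = tr(a^2 b^-1) * tr(b) - tr(a^2) = x^2*y^2 - x*y*z - x^2 - y^2 + 2
assemble the triple (tr(r) - 2; tr(r a) - x; tr(r b) - y)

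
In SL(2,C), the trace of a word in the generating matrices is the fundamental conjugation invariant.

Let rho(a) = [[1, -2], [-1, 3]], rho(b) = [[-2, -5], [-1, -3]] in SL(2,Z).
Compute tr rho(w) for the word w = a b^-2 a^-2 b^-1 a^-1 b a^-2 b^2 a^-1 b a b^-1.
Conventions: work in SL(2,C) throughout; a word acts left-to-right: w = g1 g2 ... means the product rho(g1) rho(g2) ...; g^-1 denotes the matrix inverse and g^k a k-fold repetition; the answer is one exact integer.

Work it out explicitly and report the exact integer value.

-108853681

rho(a) = [[1, -2], [-1, 3]]
... * rho(b^-1) = [[-3, 5], [1, -2]]  ->  [[-5, 9], [6, -11]]
... * rho(b^-1) = [[-3, 5], [1, -2]]  ->  [[24, -43], [-29, 52]]
... * rho(a^-1) = [[3, 2], [1, 1]]  ->  [[29, 5], [-35, -6]]
... * rho(a^-1) = [[3, 2], [1, 1]]  ->  [[92, 63], [-111, -76]]
... * rho(b^-1) = [[-3, 5], [1, -2]]  ->  [[-213, 334], [257, -403]]
... * rho(a^-1) = [[3, 2], [1, 1]]  ->  [[-305, -92], [368, 111]]
... * rho(b) = [[-2, -5], [-1, -3]]  ->  [[702, 1801], [-847, -2173]]
... * rho(a^-1) = [[3, 2], [1, 1]]  ->  [[3907, 3205], [-4714, -3867]]
... * rho(a^-1) = [[3, 2], [1, 1]]  ->  [[14926, 11019], [-18009, -13295]]
... * rho(b) = [[-2, -5], [-1, -3]]  ->  [[-40871, -107687], [49313, 129930]]
... * rho(b) = [[-2, -5], [-1, -3]]  ->  [[189429, 527416], [-228556, -636355]]
... * rho(a^-1) = [[3, 2], [1, 1]]  ->  [[1095703, 906274], [-1322023, -1093467]]
... * rho(b) = [[-2, -5], [-1, -3]]  ->  [[-3097680, -8197337], [3737513, 9890516]]
... * rho(a) = [[1, -2], [-1, 3]]  ->  [[5099657, -18396651], [-6153003, 22196522]]
... * rho(b^-1) = [[-3, 5], [1, -2]]  ->  [[-33695622, 62291587], [40655531, -75158059]]
tr = -33695622 + -75158059 = -108853681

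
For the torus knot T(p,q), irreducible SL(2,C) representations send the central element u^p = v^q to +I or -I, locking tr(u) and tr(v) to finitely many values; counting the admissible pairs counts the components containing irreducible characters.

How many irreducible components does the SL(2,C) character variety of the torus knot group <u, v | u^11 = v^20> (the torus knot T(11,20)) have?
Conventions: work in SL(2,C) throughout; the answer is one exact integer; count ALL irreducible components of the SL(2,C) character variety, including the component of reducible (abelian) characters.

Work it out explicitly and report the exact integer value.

Gamma = < u, v | u^11 = v^20 > (torus knot T(11,20)); the central element u^11 = v^20 acts as +I or -I in any irreducible SL(2,C) representation.
This locks tr(u) to 2*cos(pi*alpha/11), alpha in 1..10, and tr(v) to 2*cos(pi*beta/20), beta in 1..19, on each component of irreducible characters.
The two central values (-1)^alpha I and (-1)^beta I must be the same matrix, so alpha and beta share a parity.
Enumerate parity-matched pairs: 5*10 odd-odd plus 5*9 even-even gives 95.
components with irreducible characters: 95; plus the single component of reducible (abelian) characters: total 96.

96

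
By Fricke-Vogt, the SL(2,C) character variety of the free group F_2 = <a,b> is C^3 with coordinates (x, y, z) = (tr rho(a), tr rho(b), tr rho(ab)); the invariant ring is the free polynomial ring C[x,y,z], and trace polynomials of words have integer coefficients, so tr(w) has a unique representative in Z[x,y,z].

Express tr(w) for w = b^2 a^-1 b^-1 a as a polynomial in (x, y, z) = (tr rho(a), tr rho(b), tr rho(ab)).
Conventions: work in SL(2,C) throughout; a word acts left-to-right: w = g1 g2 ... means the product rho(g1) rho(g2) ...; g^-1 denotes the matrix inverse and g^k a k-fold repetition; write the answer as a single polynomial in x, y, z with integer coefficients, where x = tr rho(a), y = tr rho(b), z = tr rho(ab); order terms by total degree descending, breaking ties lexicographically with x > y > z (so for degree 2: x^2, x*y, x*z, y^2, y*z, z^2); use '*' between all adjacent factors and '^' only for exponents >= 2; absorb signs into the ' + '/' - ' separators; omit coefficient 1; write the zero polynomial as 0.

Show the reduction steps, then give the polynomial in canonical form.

-x*y^2*z + x^2*y + y^3 + y*z^2 - 3*y

reduce: tr(b^2) = tr(b) tr(b) - tr(1)  (reduce the b square) = y^2 - 2
reduce: tr(a b^2) = tr(b) tr(a b) - tr(a)  (reduce the b square) = y*z - x
so tr(b a b^2) = tr(b) tr(a b^2) - tr(a b)  (reduce the b square) = y^2*z - x*y - z
reduce: tr(a b a b) = tr(b a) tr(b a) - tr(1)  (split on b) = z^2 - 2
so tr(a b a) = tr(a) tr(b a) - tr(b)  (reduce the a square) = x*z - y
tr(b a b^2 a) = tr(b) tr(a b a b) - tr(a b a)  (reduce the b square) = y*z^2 - x*z - y
tr(a b^2 a^-1 b) = tr(b a b^2) tr(a) - tr(b a b^2 a)  (eliminate a^-1) = x*y^2*z - x^2*y - y*z^2 + y
reduce: tr(b^2 a^-1 b^-1 a) = tr(a b^2 a^-1) tr(b) - tr(a b^2 a^-1 b)  (eliminate b^-1) = -x*y^2*z + x^2*y + y^3 + y*z^2 - 3*y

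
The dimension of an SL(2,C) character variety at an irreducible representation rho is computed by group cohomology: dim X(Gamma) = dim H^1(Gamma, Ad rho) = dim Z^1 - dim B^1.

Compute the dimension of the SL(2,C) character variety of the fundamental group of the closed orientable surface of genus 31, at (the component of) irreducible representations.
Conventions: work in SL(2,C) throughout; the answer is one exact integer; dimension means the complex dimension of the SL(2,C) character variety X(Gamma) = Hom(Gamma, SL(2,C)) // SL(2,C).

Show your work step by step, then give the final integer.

The genus-31 surface group: 2g = 62 generators, one relator prod [a_i, b_i].
A cocycle assigns one sl_2 vector per generator subject to the relator condition d_2(z) = 0: dim of the unconstrained space is 3*2g = 186.
d_2 is surjective at irreducible rho (its cokernel H^2 is dual to H^0 = 0), so dim Z^1 = 186 - 3 = 183.
Coboundaries contribute dim B^1 = 3 (injective at irreducible rho).
dim H^1 = 183 - 3 = 180 = dim X.

180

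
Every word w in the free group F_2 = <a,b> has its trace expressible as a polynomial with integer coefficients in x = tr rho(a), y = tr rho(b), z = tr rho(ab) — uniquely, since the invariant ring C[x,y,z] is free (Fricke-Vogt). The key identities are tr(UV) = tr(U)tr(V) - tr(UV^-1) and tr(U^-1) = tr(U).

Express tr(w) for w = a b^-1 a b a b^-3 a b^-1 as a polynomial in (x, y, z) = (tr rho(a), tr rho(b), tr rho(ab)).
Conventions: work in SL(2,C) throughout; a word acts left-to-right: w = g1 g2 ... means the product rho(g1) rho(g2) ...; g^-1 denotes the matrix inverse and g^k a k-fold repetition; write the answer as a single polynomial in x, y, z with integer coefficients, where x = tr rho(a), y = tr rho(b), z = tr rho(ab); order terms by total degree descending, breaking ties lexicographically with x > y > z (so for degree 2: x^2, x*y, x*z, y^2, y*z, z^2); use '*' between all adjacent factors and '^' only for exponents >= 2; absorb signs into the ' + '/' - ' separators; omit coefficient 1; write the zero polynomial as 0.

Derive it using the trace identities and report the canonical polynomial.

x^3*y^5*z - x^2*y^6 - 3*x^2*y^4*z^2 - 2*x^3*y^3*z + 2*x*y^5*z + 3*x*y^3*z^3 + 4*x^2*y^4 + 5*x^2*y^2*z^2 - y^4*z^2 - y^2*z^4 - 9*x*y^3*z - 4*x*y*z^3 - 3*x^2*y^2 + y^4 + 5*y^2*z^2 + z^4 + 8*x*y*z - 4*y^2 - 4*z^2 + 2

tr(a b a) = tr(a) tr(b a) - tr(b) = x*z - y
tr(a^2 b a) = tr(a) tr(a b a) - tr(a b) = x^2*z - x*y - z
tr(a^3 b a) = tr(a) tr(a^2 b a) - tr(a^2 b) = x^3*z - x^2*y - 2*x*z + y
tr(b a b a) = tr(b a) tr(b a) - tr(1) = z^2 - 2
tr(b a b) = tr(b) tr(a b) - tr(a) = y*z - x
tr(b a b a^2) = tr(a) tr(b a b a) - tr(b a b) = x*z^2 - y*z - x
tr(a^3 b a b) = tr(a) tr(b a b a^2) - tr(b a b a) = x^2*z^2 - x*y*z - x^2 - z^2 + 2
tr(a^3 b a b^-1) = tr(a^3 b a) tr(b) - tr(a^3 b a b) = x^3*y*z - x^2*y^2 - x^2*z^2 - x*y*z + x^2 + y^2 + z^2 - 2
tr(b^-1 a^3 b a b^-1) = tr(a^3 b a b^-1) tr(b) - tr(a^3 b a) = x^3*y^2*z - x^2*y^3 - x^2*y*z^2 - x^3*z - x*y^2*z + 2*x^2*y + y^3 + y*z^2 + 2*x*z - 3*y
tr(a^2 b a b^-3 a) = tr(b^-1 a^3 b a b^-1) tr(b) - tr(b^-1 a^3 b a) = x^3*y^3*z - x^2*y^4 - x^2*y^2*z^2 - 2*x^3*y*z - x*y^3*z + 3*x^2*y^2 + x^2*z^2 + y^4 + y^2*z^2 + 3*x*y*z - x^2 - 4*y^2 - z^2 + 2
tr(a^2) = tr(a) tr(a) - tr(1) = x^2 - 2
tr(b a^2 b) = tr(b) tr(a^2 b) - tr(a^2) = x*y*z - x^2 - y^2 + 2
tr(a b a^2 b a) = tr(a) tr(b a^2 b a) - tr(b a^2 b) = x^2*z^2 - 2*x*y*z + y^2 - 2
tr(b a b a b a) = tr(b a) tr(b a b a) - tr(b^-1 a^-1) = z^3 - 3*z
tr(b a b a b) = tr(b) tr(a b a b) - tr(a b a) = y*z^2 - x*z - y
tr(a b a^2 b a b) = tr(a) tr(b a b a b a) - tr(b a b a b) = x*z^3 - y*z^2 - 2*x*z + y
tr(a b a^2 b a b^-1) = tr(a b a^2 b a) tr(b) - tr(a b a^2 b a b) = x^2*y*z^2 - 2*x*y^2*z - x*z^3 + y^3 + y*z^2 + 2*x*z - 3*y
tr(b^-1 a b a^2 b a b^-1) = tr(a b a^2 b a b^-1) tr(b) - tr(a b a^2 b a) = x^2*y^2*z^2 - 2*x*y^3*z - x*y*z^3 - x^2*z^2 + y^4 + y^2*z^2 + 4*x*y*z - 4*y^2 + 2
tr(a^2 b a b^-3 a b) = tr(b^-1 a b a^2 b a b^-1) tr(b) - tr(b^-1 a b a^2 b a) = x^2*y^3*z^2 - 2*x*y^4*z - x*y^2*z^3 - 2*x^2*y*z^2 + y^5 + y^3*z^2 + 6*x*y^2*z + x*z^3 - 5*y^3 - y*z^2 - 2*x*z + 5*y
tr(a b a b^-3 a b^-1 a) = tr(a^2 b a b^-3 a) tr(b) - tr(a^2 b a b^-3 a b) = x^3*y^4*z - x^2*y^5 - 2*x^2*y^3*z^2 - 2*x^3*y^2*z + x*y^4*z + x*y^2*z^3 + 3*x^2*y^3 + 3*x^2*y*z^2 - 3*x*y^2*z - x*z^3 - x^2*y + y^3 + 2*x*z - 3*y
tr(a b^-1 a b a b a) = tr(a b a b a^2) tr(b) - tr(a b a b a^2 b) = x^2*y*z^2 - x*y^2*z - x*z^3 - x^2*y + 2*x*z + y
tr(a b a b a b a b) = tr(a b) tr(a b a b a b) - tr(a^-1 b^-1 a^-1 b^-1) = z^4 - 4*z^2 + 2
tr(a b^-1 a b a b a b) = tr(a b a b a b a) tr(b) - tr(a b a b a b a b) = x*y*z^3 - y^2*z^2 - z^4 - 2*x*y*z + y^2 + 4*z^2 - 2
tr(b^-1 a b^-1 a b a b a) = tr(a b^-1 a b a b a) tr(b) - tr(a b^-1 a b a b a b) = x^2*y^2*z^2 - x*y^3*z - 2*x*y*z^3 - x^2*y^2 + y^2*z^2 + z^4 + 4*x*y*z - 4*z^2 + 2
tr(b^-2 a b^-1 a b a b a) = tr(b^-1 a b^-1 a b a b a) tr(b) - tr(b^-1 a b^-1 a b a b a b) = x^2*y^3*z^2 - x*y^4*z - 2*x*y^2*z^3 - x^2*y^3 - x^2*y*z^2 + y^3*z^2 + y*z^4 + 5*x*y^2*z + x*z^3 + x^2*y - 4*y*z^2 - 2*x*z + y
tr(a b a b^-3 a b^-1 a b) = tr(b^-2 a b^-1 a b a b a) tr(b) - tr(b^-2 a b^-1 a b a b a b) = x^2*y^4*z^2 - x*y^5*z - 2*x*y^3*z^3 - x^2*y^4 - 2*x^2*y^2*z^2 + y^4*z^2 + y^2*z^4 + 6*x*y^3*z + 3*x*y*z^3 + 2*x^2*y^2 - 5*y^2*z^2 - z^4 - 6*x*y*z + y^2 + 4*z^2 - 2
tr(a b^-1 a b a b^-3 a b^-1) = tr(a b a b^-3 a b^-1 a) tr(b) - tr(a b a b^-3 a b^-1 a b) = x^3*y^5*z - x^2*y^6 - 3*x^2*y^4*z^2 - 2*x^3*y^3*z + 2*x*y^5*z + 3*x*y^3*z^3 + 4*x^2*y^4 + 5*x^2*y^2*z^2 - y^4*z^2 - y^2*z^4 - 9*x*y^3*z - 4*x*y*z^3 - 3*x^2*y^2 + y^4 + 5*y^2*z^2 + z^4 + 8*x*y*z - 4*y^2 - 4*z^2 + 2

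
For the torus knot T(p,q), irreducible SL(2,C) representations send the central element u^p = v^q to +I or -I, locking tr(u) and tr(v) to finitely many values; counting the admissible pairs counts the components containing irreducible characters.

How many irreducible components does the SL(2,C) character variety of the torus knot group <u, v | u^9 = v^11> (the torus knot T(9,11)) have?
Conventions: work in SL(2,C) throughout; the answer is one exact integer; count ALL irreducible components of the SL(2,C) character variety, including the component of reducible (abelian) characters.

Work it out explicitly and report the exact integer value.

41

Gamma = < u, v | u^9 = v^11 > (torus knot T(9,11)); the central element u^9 = v^11 acts as +I or -I in any irreducible SL(2,C) representation.
On an irreducible component, tr(u) is locked at 2*cos(pi*alpha/9) for some alpha in 1..8, and tr(v) at 2*cos(pi*beta/11) for some beta in 1..10.
The two central values (-1)^alpha I and (-1)^beta I must be the same matrix, so alpha and beta share a parity.
Counting: 4 odd alphas x 5 odd betas + 4 even alphas x 5 even betas = 20 + 20 = 40.
components with irreducible characters: 40; plus the single component of reducible (abelian) characters: total 41.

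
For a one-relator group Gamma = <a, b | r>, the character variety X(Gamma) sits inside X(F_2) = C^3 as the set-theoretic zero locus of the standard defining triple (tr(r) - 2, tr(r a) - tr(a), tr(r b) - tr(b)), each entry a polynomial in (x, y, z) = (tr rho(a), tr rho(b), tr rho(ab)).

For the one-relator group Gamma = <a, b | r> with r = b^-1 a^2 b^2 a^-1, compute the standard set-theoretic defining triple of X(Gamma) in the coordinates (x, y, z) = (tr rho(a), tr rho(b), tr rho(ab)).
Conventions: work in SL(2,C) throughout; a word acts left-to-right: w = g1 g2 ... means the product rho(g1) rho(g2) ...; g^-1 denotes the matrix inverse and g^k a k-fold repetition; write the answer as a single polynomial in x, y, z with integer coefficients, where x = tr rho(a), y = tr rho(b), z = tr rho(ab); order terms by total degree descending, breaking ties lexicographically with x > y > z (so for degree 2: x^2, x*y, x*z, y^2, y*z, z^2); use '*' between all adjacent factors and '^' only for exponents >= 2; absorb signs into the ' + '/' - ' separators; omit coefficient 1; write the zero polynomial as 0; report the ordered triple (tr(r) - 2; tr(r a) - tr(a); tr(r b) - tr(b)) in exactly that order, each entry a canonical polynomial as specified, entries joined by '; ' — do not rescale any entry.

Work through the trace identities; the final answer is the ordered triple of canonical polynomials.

-x^2*y^2*z + x^3*y + x*y^3 + x*y*z^2 - 4*x*y + z - 2; x*z - x - y; y*z - x - y

tr(a b^2) = tr(b) tr(a b) - tr(a) = y*z - x
so tr(b^2) = tr(b) tr(b) - tr(1) = y^2 - 2
reduce: tr(a^2 b^2) = tr(a) tr(b^2 a) - tr(b^2) = x*y*z - x^2 - y^2 + 2
so tr(a^2 b) = tr(a) tr(b a) - tr(b) = x*z - y
tr(b a^2 b^2) = tr(b) tr(a^2 b^2) - tr(a^2 b) = x*y^2*z - x^2*y - y^3 - x*z + 3*y
so tr(b a b a) = tr(a b) tr(a b) - tr(1) = z^2 - 2
reduce: tr(a b a^2 b) = tr(a) tr(b a b a) - tr(b a b) = x*z^2 - y*z - x
tr(a b a^2) = tr(a) tr(b a^2) - tr(b a) = x^2*z - x*y - z
reduce: tr(b a^2 b^2 a) = tr(b) tr(a b a^2 b) - tr(a b a^2) = x*y*z^2 - x^2*z - y^2*z + z
tr(a^2 b^2 a^-1 b) = tr(b a^2 b^2) tr(a) - tr(b a^2 b^2 a) = x^2*y^2*z - x^3*y - x*y^3 - x*y*z^2 + y^2*z + 3*x*y - z
tr(b^-1 a^2 b^2 a^-1) = tr(a^2 b^2 a^-1) tr(b) - tr(a^2 b^2 a^-1 b) = -x^2*y^2*z + x^3*y + x*y^3 + x*y*z^2 - 4*x*y + z
assemble the triple (tr(r) - 2; tr(r a) - x; tr(r b) - y)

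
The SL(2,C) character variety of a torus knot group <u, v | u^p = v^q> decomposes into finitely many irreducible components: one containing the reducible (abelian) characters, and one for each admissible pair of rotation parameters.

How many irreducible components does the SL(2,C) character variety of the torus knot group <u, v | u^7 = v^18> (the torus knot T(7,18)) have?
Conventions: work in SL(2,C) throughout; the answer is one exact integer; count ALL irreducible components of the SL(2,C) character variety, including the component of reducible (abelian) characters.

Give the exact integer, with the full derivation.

52

For T(7,18): irreducibility forces the central element u^7 = v^18 to one of +I, -I.
This locks tr(u) to 2*cos(pi*alpha/7), alpha in 1..6, and tr(v) to 2*cos(pi*beta/18), beta in 1..17, on each component of irreducible characters.
Consistency of u^7 = (-1)^alpha I with v^18 = (-1)^beta I forces alpha = beta (mod 2).
count pairs: odd alpha (3 choices) x odd beta (9), plus even alpha (3) x even beta (8): 3*9 + 3*8 = 51.
That is 51 components of irreducible characters, and with the reducible (abelian) component the total is 52.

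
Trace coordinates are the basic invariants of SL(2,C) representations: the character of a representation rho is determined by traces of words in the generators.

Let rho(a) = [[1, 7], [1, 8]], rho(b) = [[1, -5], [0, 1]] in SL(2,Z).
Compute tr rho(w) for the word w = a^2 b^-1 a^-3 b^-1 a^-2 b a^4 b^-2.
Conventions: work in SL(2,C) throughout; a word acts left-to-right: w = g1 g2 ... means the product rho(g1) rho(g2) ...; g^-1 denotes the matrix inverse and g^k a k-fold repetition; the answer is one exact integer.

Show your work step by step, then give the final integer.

rho(a) = [[1, 7], [1, 8]]
... * rho(a) = [[1, 7], [1, 8]]  ->  [[8, 63], [9, 71]]
... * rho(b^-1) = [[1, 5], [0, 1]]  ->  [[8, 103], [9, 116]]
... * rho(a^-1) = [[8, -7], [-1, 1]]  ->  [[-39, 47], [-44, 53]]
... * rho(a^-1) = [[8, -7], [-1, 1]]  ->  [[-359, 320], [-405, 361]]
... * rho(a^-1) = [[8, -7], [-1, 1]]  ->  [[-3192, 2833], [-3601, 3196]]
... * rho(b^-1) = [[1, 5], [0, 1]]  ->  [[-3192, -13127], [-3601, -14809]]
... * rho(a^-1) = [[8, -7], [-1, 1]]  ->  [[-12409, 9217], [-13999, 10398]]
... * rho(a^-1) = [[8, -7], [-1, 1]]  ->  [[-108489, 96080], [-122390, 108391]]
... * rho(b) = [[1, -5], [0, 1]]  ->  [[-108489, 638525], [-122390, 720341]]
... * rho(a) = [[1, 7], [1, 8]]  ->  [[530036, 4348777], [597951, 4905998]]
... * rho(a) = [[1, 7], [1, 8]]  ->  [[4878813, 38500468], [5503949, 43433641]]
... * rho(a) = [[1, 7], [1, 8]]  ->  [[43379281, 342155435], [48937590, 385996771]]
... * rho(a) = [[1, 7], [1, 8]]  ->  [[385534716, 3040898447], [434934361, 3430537298]]
... * rho(b^-1) = [[1, 5], [0, 1]]  ->  [[385534716, 4968572027], [434934361, 5605209103]]
... * rho(b^-1) = [[1, 5], [0, 1]]  ->  [[385534716, 6896245607], [434934361, 7779880908]]
tr = 385534716 + 7779880908 = 8165415624

8165415624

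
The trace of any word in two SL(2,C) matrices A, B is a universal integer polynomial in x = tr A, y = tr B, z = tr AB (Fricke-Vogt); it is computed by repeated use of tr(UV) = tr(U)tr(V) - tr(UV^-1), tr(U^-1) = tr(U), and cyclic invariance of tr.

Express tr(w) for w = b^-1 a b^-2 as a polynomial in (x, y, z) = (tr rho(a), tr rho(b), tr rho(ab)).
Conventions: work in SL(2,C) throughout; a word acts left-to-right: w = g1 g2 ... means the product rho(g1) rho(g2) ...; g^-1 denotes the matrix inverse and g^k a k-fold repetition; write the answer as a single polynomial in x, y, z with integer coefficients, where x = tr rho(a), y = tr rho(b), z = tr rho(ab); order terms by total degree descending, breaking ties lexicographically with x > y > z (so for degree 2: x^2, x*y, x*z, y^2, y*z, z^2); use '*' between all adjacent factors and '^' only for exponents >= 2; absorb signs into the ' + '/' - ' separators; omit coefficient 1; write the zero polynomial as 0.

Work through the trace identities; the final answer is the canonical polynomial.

x*y^3 - y^2*z - 2*x*y + z

trace(a b^-1) = trace(a)*trace(b) - trace(a b)   [inverse elimination on b] = x*y - z
reduce: trace(a b^-2) = trace(a b^-1)*trace(b) - trace(a)   [inverse elimination on b] = x*y^2 - y*z - x
so trace(b^-1 a b^-2) = trace(a b^-2)*trace(b) - trace(a b^-1)   [inverse elimination on b] = x*y^3 - y^2*z - 2*x*y + z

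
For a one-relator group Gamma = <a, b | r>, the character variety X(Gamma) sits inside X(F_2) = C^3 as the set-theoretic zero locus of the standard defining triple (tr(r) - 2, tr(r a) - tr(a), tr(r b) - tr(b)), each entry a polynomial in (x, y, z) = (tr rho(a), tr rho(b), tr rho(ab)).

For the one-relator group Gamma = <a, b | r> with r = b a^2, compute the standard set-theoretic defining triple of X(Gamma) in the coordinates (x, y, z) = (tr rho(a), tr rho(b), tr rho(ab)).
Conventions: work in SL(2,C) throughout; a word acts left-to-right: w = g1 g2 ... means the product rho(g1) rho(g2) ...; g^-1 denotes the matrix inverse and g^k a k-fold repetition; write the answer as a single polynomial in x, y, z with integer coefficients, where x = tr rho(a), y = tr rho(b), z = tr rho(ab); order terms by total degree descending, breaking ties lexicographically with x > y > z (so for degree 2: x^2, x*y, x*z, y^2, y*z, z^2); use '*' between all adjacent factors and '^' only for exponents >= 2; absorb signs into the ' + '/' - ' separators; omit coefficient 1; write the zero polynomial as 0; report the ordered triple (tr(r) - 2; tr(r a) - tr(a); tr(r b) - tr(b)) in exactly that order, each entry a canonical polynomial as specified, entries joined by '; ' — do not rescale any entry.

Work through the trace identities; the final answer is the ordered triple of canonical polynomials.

tr(b a^2) = tr(a) tr(b a) - tr(b) = x*z - y
tr(b a^3) = tr(a) tr(a b a) - tr(a b) = x^2*z - x*y - z
tr(a^2) = tr(a) tr(a) - tr(1) = x^2 - 2
tr(b a^2 b) = tr(b) tr(a^2 b) - tr(a^2) = x*y*z - x^2 - y^2 + 2
assemble the triple (tr(r) - 2; tr(r a) - x; tr(r b) - y)

x*z - y - 2; x^2*z - x*y - x - z; x*y*z - x^2 - y^2 - y + 2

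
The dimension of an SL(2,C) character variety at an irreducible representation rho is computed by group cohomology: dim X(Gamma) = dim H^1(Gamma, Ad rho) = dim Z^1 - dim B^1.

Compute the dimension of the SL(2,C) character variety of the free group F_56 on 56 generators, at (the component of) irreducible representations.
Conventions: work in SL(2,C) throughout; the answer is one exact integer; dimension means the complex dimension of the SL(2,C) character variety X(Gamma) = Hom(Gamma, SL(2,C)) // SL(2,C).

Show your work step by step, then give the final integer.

165

The free group F_56: 56 generators, no relators.
Z^1(Gamma, Ad rho) = (sl_2)^56: a cocycle is a free choice of one sl_2 vector per generator, so dim Z^1 = 3*56 = 168.
At an irreducible rho the centralizer of the image in sl_2 is 0, so the coboundary map sl_2 -> Z^1 is injective: dim B^1 = 3.
Therefore dim X = 168 - 3 = 165.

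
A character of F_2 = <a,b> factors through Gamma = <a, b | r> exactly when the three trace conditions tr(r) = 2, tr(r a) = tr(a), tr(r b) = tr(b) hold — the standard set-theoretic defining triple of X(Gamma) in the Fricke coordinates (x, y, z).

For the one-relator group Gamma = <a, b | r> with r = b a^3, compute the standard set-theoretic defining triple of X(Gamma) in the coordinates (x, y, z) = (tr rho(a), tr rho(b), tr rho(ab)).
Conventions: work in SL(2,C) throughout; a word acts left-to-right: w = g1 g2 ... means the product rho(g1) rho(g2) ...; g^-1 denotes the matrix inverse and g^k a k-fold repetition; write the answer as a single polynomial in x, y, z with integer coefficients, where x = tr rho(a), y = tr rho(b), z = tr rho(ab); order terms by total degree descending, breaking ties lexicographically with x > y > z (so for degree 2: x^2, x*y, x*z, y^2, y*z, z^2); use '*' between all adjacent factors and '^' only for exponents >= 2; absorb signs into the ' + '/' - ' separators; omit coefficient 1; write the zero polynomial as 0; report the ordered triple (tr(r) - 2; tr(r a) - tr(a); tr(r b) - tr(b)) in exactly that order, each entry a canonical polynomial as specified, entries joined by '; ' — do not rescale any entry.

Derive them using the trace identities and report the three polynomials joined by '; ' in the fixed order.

trace(a b a) = trace(a) * trace(b a) - trace(b) = x*z - y
trace(b a^3) = trace(a) * trace(a b a) - trace(a b) = x^2*z - x*y - z
so trace(b a^4) = trace(a) * trace(a^2 b a) - trace(a^2 b)   [square of a] = x^3*z - x^2*y - 2*x*z + y
so trace(a^2) = trace(a) * trace(a) - trace(1)  (reduce the a square) = x^2 - 2
trace(a^3) = trace(a) * trace(a^2) - trace(a)  (reduce the a square) = x^3 - 3*x
trace(b a^3 b) = trace(b) * trace(a^3 b) - trace(a^3)  (reduce the b square) = x^2*y*z - x^3 - x*y^2 - y*z + 3*x
assemble the triple (trace(r) - 2; trace(r a) - x; trace(r b) - y)

x^2*z - x*y - z - 2; x^3*z - x^2*y - 2*x*z - x + y; x^2*y*z - x^3 - x*y^2 - y*z + 3*x - y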